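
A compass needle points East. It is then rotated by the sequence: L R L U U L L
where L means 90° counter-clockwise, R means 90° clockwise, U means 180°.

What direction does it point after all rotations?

Answer: Final heading: South

Derivation:
Start: East
  L (left (90° counter-clockwise)) -> North
  R (right (90° clockwise)) -> East
  L (left (90° counter-clockwise)) -> North
  U (U-turn (180°)) -> South
  U (U-turn (180°)) -> North
  L (left (90° counter-clockwise)) -> West
  L (left (90° counter-clockwise)) -> South
Final: South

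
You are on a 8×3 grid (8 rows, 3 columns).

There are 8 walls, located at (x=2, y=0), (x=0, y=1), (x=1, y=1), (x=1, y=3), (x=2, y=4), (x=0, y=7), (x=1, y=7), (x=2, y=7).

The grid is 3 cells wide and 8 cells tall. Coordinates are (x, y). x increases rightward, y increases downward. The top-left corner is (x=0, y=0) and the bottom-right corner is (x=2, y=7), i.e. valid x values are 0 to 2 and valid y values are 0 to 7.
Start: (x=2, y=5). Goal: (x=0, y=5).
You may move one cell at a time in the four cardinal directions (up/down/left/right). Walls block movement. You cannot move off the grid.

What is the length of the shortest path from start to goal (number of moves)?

BFS from (x=2, y=5) until reaching (x=0, y=5):
  Distance 0: (x=2, y=5)
  Distance 1: (x=1, y=5), (x=2, y=6)
  Distance 2: (x=1, y=4), (x=0, y=5), (x=1, y=6)  <- goal reached here
One shortest path (2 moves): (x=2, y=5) -> (x=1, y=5) -> (x=0, y=5)

Answer: Shortest path length: 2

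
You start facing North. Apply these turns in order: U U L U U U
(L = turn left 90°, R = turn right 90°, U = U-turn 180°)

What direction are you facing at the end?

Start: North
  U (U-turn (180°)) -> South
  U (U-turn (180°)) -> North
  L (left (90° counter-clockwise)) -> West
  U (U-turn (180°)) -> East
  U (U-turn (180°)) -> West
  U (U-turn (180°)) -> East
Final: East

Answer: Final heading: East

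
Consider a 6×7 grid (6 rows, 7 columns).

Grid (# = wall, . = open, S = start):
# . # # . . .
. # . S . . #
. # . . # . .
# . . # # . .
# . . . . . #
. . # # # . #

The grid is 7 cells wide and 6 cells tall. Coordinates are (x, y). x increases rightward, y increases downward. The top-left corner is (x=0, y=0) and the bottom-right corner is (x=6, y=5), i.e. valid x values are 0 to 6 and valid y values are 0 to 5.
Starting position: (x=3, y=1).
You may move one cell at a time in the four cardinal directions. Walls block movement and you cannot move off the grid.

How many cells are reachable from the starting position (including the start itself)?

BFS flood-fill from (x=3, y=1):
  Distance 0: (x=3, y=1)
  Distance 1: (x=2, y=1), (x=4, y=1), (x=3, y=2)
  Distance 2: (x=4, y=0), (x=5, y=1), (x=2, y=2)
  Distance 3: (x=5, y=0), (x=5, y=2), (x=2, y=3)
  Distance 4: (x=6, y=0), (x=6, y=2), (x=1, y=3), (x=5, y=3), (x=2, y=4)
  Distance 5: (x=6, y=3), (x=1, y=4), (x=3, y=4), (x=5, y=4)
  Distance 6: (x=4, y=4), (x=1, y=5), (x=5, y=5)
  Distance 7: (x=0, y=5)
Total reachable: 23 (grid has 26 open cells total)

Answer: Reachable cells: 23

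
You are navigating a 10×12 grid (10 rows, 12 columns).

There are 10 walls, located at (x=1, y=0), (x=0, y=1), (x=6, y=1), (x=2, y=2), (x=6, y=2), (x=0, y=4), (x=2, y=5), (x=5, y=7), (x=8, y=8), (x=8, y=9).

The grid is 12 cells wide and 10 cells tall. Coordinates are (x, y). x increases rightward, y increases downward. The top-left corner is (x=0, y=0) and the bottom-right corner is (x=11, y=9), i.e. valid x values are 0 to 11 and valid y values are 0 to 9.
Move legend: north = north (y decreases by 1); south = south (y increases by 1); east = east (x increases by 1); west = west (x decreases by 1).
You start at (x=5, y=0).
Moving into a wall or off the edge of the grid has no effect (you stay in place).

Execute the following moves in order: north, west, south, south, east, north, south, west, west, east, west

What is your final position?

Answer: Final position: (x=3, y=2)

Derivation:
Start: (x=5, y=0)
  north (north): blocked, stay at (x=5, y=0)
  west (west): (x=5, y=0) -> (x=4, y=0)
  south (south): (x=4, y=0) -> (x=4, y=1)
  south (south): (x=4, y=1) -> (x=4, y=2)
  east (east): (x=4, y=2) -> (x=5, y=2)
  north (north): (x=5, y=2) -> (x=5, y=1)
  south (south): (x=5, y=1) -> (x=5, y=2)
  west (west): (x=5, y=2) -> (x=4, y=2)
  west (west): (x=4, y=2) -> (x=3, y=2)
  east (east): (x=3, y=2) -> (x=4, y=2)
  west (west): (x=4, y=2) -> (x=3, y=2)
Final: (x=3, y=2)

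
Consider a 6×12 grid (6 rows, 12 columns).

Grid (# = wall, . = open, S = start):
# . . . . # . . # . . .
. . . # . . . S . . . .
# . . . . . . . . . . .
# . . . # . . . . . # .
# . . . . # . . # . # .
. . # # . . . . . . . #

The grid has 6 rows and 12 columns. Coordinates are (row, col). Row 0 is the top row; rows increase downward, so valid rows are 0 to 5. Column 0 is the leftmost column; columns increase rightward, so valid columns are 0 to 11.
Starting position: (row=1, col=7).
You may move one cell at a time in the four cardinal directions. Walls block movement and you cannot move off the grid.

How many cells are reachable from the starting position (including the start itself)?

Answer: Reachable cells: 57

Derivation:
BFS flood-fill from (row=1, col=7):
  Distance 0: (row=1, col=7)
  Distance 1: (row=0, col=7), (row=1, col=6), (row=1, col=8), (row=2, col=7)
  Distance 2: (row=0, col=6), (row=1, col=5), (row=1, col=9), (row=2, col=6), (row=2, col=8), (row=3, col=7)
  Distance 3: (row=0, col=9), (row=1, col=4), (row=1, col=10), (row=2, col=5), (row=2, col=9), (row=3, col=6), (row=3, col=8), (row=4, col=7)
  Distance 4: (row=0, col=4), (row=0, col=10), (row=1, col=11), (row=2, col=4), (row=2, col=10), (row=3, col=5), (row=3, col=9), (row=4, col=6), (row=5, col=7)
  Distance 5: (row=0, col=3), (row=0, col=11), (row=2, col=3), (row=2, col=11), (row=4, col=9), (row=5, col=6), (row=5, col=8)
  Distance 6: (row=0, col=2), (row=2, col=2), (row=3, col=3), (row=3, col=11), (row=5, col=5), (row=5, col=9)
  Distance 7: (row=0, col=1), (row=1, col=2), (row=2, col=1), (row=3, col=2), (row=4, col=3), (row=4, col=11), (row=5, col=4), (row=5, col=10)
  Distance 8: (row=1, col=1), (row=3, col=1), (row=4, col=2), (row=4, col=4)
  Distance 9: (row=1, col=0), (row=4, col=1)
  Distance 10: (row=5, col=1)
  Distance 11: (row=5, col=0)
Total reachable: 57 (grid has 57 open cells total)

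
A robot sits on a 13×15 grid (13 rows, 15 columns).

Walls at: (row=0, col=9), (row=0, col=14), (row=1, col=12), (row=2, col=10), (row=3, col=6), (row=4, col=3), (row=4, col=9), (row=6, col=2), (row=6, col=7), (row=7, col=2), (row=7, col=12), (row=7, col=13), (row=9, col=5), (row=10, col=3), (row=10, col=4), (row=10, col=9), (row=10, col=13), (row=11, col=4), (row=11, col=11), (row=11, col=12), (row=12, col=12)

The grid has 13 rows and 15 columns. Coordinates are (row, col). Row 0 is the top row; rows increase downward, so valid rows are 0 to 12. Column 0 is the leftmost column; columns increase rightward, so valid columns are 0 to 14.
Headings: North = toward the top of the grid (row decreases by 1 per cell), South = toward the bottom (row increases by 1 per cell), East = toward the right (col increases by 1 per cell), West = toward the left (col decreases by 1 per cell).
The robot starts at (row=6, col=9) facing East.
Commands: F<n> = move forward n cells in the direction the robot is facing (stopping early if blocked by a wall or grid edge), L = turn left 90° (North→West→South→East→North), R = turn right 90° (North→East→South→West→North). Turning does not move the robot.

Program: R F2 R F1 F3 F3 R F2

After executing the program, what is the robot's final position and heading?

Start: (row=6, col=9), facing East
  R: turn right, now facing South
  F2: move forward 2, now at (row=8, col=9)
  R: turn right, now facing West
  F1: move forward 1, now at (row=8, col=8)
  F3: move forward 3, now at (row=8, col=5)
  F3: move forward 3, now at (row=8, col=2)
  R: turn right, now facing North
  F2: move forward 0/2 (blocked), now at (row=8, col=2)
Final: (row=8, col=2), facing North

Answer: Final position: (row=8, col=2), facing North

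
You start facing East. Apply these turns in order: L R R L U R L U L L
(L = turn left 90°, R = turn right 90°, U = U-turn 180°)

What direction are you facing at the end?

Answer: Final heading: West

Derivation:
Start: East
  L (left (90° counter-clockwise)) -> North
  R (right (90° clockwise)) -> East
  R (right (90° clockwise)) -> South
  L (left (90° counter-clockwise)) -> East
  U (U-turn (180°)) -> West
  R (right (90° clockwise)) -> North
  L (left (90° counter-clockwise)) -> West
  U (U-turn (180°)) -> East
  L (left (90° counter-clockwise)) -> North
  L (left (90° counter-clockwise)) -> West
Final: West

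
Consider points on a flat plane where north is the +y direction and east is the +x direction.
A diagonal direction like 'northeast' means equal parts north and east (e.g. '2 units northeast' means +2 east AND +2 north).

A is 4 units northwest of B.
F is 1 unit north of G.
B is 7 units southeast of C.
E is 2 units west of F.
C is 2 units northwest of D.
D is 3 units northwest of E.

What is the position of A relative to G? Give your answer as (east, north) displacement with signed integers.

Answer: A is at (east=-4, north=3) relative to G.

Derivation:
Place G at the origin (east=0, north=0).
  F is 1 unit north of G: delta (east=+0, north=+1); F at (east=0, north=1).
  E is 2 units west of F: delta (east=-2, north=+0); E at (east=-2, north=1).
  D is 3 units northwest of E: delta (east=-3, north=+3); D at (east=-5, north=4).
  C is 2 units northwest of D: delta (east=-2, north=+2); C at (east=-7, north=6).
  B is 7 units southeast of C: delta (east=+7, north=-7); B at (east=0, north=-1).
  A is 4 units northwest of B: delta (east=-4, north=+4); A at (east=-4, north=3).
Therefore A relative to G: (east=-4, north=3).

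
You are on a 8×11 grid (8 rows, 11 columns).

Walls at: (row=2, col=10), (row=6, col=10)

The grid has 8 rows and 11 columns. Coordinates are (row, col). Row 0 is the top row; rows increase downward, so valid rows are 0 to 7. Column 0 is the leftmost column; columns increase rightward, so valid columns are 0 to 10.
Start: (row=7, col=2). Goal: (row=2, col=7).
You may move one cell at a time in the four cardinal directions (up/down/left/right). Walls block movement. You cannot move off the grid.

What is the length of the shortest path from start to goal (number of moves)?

Answer: Shortest path length: 10

Derivation:
BFS from (row=7, col=2) until reaching (row=2, col=7):
  Distance 0: (row=7, col=2)
  Distance 1: (row=6, col=2), (row=7, col=1), (row=7, col=3)
  Distance 2: (row=5, col=2), (row=6, col=1), (row=6, col=3), (row=7, col=0), (row=7, col=4)
  Distance 3: (row=4, col=2), (row=5, col=1), (row=5, col=3), (row=6, col=0), (row=6, col=4), (row=7, col=5)
  Distance 4: (row=3, col=2), (row=4, col=1), (row=4, col=3), (row=5, col=0), (row=5, col=4), (row=6, col=5), (row=7, col=6)
  Distance 5: (row=2, col=2), (row=3, col=1), (row=3, col=3), (row=4, col=0), (row=4, col=4), (row=5, col=5), (row=6, col=6), (row=7, col=7)
  Distance 6: (row=1, col=2), (row=2, col=1), (row=2, col=3), (row=3, col=0), (row=3, col=4), (row=4, col=5), (row=5, col=6), (row=6, col=7), (row=7, col=8)
  Distance 7: (row=0, col=2), (row=1, col=1), (row=1, col=3), (row=2, col=0), (row=2, col=4), (row=3, col=5), (row=4, col=6), (row=5, col=7), (row=6, col=8), (row=7, col=9)
  Distance 8: (row=0, col=1), (row=0, col=3), (row=1, col=0), (row=1, col=4), (row=2, col=5), (row=3, col=6), (row=4, col=7), (row=5, col=8), (row=6, col=9), (row=7, col=10)
  Distance 9: (row=0, col=0), (row=0, col=4), (row=1, col=5), (row=2, col=6), (row=3, col=7), (row=4, col=8), (row=5, col=9)
  Distance 10: (row=0, col=5), (row=1, col=6), (row=2, col=7), (row=3, col=8), (row=4, col=9), (row=5, col=10)  <- goal reached here
One shortest path (10 moves): (row=7, col=2) -> (row=7, col=3) -> (row=7, col=4) -> (row=7, col=5) -> (row=7, col=6) -> (row=7, col=7) -> (row=6, col=7) -> (row=5, col=7) -> (row=4, col=7) -> (row=3, col=7) -> (row=2, col=7)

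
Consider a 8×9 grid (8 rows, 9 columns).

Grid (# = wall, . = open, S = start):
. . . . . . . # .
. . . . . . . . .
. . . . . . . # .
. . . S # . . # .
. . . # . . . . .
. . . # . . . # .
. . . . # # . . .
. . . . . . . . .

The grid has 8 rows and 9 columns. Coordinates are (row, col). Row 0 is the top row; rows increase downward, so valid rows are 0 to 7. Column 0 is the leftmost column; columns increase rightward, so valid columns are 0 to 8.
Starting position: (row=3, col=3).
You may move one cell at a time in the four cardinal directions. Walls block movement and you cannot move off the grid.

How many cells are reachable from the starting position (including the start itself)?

BFS flood-fill from (row=3, col=3):
  Distance 0: (row=3, col=3)
  Distance 1: (row=2, col=3), (row=3, col=2)
  Distance 2: (row=1, col=3), (row=2, col=2), (row=2, col=4), (row=3, col=1), (row=4, col=2)
  Distance 3: (row=0, col=3), (row=1, col=2), (row=1, col=4), (row=2, col=1), (row=2, col=5), (row=3, col=0), (row=4, col=1), (row=5, col=2)
  Distance 4: (row=0, col=2), (row=0, col=4), (row=1, col=1), (row=1, col=5), (row=2, col=0), (row=2, col=6), (row=3, col=5), (row=4, col=0), (row=5, col=1), (row=6, col=2)
  Distance 5: (row=0, col=1), (row=0, col=5), (row=1, col=0), (row=1, col=6), (row=3, col=6), (row=4, col=5), (row=5, col=0), (row=6, col=1), (row=6, col=3), (row=7, col=2)
  Distance 6: (row=0, col=0), (row=0, col=6), (row=1, col=7), (row=4, col=4), (row=4, col=6), (row=5, col=5), (row=6, col=0), (row=7, col=1), (row=7, col=3)
  Distance 7: (row=1, col=8), (row=4, col=7), (row=5, col=4), (row=5, col=6), (row=7, col=0), (row=7, col=4)
  Distance 8: (row=0, col=8), (row=2, col=8), (row=4, col=8), (row=6, col=6), (row=7, col=5)
  Distance 9: (row=3, col=8), (row=5, col=8), (row=6, col=7), (row=7, col=6)
  Distance 10: (row=6, col=8), (row=7, col=7)
  Distance 11: (row=7, col=8)
Total reachable: 63 (grid has 63 open cells total)

Answer: Reachable cells: 63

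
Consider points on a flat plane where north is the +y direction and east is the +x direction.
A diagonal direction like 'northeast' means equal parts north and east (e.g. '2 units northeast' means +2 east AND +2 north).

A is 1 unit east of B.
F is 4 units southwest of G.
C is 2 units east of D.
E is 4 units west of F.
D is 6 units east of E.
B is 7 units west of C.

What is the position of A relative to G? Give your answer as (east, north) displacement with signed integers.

Answer: A is at (east=-6, north=-4) relative to G.

Derivation:
Place G at the origin (east=0, north=0).
  F is 4 units southwest of G: delta (east=-4, north=-4); F at (east=-4, north=-4).
  E is 4 units west of F: delta (east=-4, north=+0); E at (east=-8, north=-4).
  D is 6 units east of E: delta (east=+6, north=+0); D at (east=-2, north=-4).
  C is 2 units east of D: delta (east=+2, north=+0); C at (east=0, north=-4).
  B is 7 units west of C: delta (east=-7, north=+0); B at (east=-7, north=-4).
  A is 1 unit east of B: delta (east=+1, north=+0); A at (east=-6, north=-4).
Therefore A relative to G: (east=-6, north=-4).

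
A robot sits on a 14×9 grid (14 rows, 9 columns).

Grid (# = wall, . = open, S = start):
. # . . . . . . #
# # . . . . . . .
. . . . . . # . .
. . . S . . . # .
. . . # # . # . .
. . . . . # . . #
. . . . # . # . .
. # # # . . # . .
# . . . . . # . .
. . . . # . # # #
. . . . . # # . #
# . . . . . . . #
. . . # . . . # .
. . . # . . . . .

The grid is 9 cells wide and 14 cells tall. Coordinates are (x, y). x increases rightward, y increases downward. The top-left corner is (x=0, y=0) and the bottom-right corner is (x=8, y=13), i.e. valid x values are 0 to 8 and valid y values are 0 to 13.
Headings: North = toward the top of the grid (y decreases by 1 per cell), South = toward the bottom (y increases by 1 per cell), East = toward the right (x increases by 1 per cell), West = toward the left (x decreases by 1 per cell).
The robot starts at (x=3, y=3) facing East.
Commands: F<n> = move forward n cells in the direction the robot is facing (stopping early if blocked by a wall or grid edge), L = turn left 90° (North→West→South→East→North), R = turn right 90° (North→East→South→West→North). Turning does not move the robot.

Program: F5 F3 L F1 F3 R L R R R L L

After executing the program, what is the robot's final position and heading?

Answer: Final position: (x=6, y=3), facing East

Derivation:
Start: (x=3, y=3), facing East
  F5: move forward 3/5 (blocked), now at (x=6, y=3)
  F3: move forward 0/3 (blocked), now at (x=6, y=3)
  L: turn left, now facing North
  F1: move forward 0/1 (blocked), now at (x=6, y=3)
  F3: move forward 0/3 (blocked), now at (x=6, y=3)
  R: turn right, now facing East
  L: turn left, now facing North
  R: turn right, now facing East
  R: turn right, now facing South
  R: turn right, now facing West
  L: turn left, now facing South
  L: turn left, now facing East
Final: (x=6, y=3), facing East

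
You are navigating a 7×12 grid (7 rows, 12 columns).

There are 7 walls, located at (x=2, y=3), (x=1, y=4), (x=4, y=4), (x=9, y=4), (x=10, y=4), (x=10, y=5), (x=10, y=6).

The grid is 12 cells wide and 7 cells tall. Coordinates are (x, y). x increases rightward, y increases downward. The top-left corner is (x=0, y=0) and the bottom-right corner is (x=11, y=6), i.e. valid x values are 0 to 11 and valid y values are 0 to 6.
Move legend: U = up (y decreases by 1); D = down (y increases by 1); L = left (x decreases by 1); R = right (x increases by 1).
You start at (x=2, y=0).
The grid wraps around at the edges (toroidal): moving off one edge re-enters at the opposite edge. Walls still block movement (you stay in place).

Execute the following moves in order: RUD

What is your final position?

Answer: Final position: (x=3, y=0)

Derivation:
Start: (x=2, y=0)
  R (right): (x=2, y=0) -> (x=3, y=0)
  U (up): (x=3, y=0) -> (x=3, y=6)
  D (down): (x=3, y=6) -> (x=3, y=0)
Final: (x=3, y=0)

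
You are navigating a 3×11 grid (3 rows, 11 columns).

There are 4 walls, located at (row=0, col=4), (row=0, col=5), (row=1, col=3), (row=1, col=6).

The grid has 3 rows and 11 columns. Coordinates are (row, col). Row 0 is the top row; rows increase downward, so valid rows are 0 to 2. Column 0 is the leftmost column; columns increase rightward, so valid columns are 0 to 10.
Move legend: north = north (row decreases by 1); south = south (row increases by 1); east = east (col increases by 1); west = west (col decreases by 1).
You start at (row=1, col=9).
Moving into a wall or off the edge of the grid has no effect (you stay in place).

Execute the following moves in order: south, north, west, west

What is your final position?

Start: (row=1, col=9)
  south (south): (row=1, col=9) -> (row=2, col=9)
  north (north): (row=2, col=9) -> (row=1, col=9)
  west (west): (row=1, col=9) -> (row=1, col=8)
  west (west): (row=1, col=8) -> (row=1, col=7)
Final: (row=1, col=7)

Answer: Final position: (row=1, col=7)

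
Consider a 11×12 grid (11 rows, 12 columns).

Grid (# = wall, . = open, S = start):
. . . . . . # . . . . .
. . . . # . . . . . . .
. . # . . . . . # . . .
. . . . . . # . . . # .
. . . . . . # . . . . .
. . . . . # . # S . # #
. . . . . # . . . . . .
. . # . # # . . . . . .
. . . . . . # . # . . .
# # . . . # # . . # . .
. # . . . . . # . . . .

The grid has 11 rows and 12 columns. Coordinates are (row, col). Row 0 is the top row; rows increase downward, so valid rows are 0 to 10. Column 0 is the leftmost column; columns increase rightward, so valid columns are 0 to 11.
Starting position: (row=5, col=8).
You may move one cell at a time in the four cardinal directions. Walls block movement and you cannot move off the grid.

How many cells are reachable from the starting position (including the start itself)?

Answer: Reachable cells: 107

Derivation:
BFS flood-fill from (row=5, col=8):
  Distance 0: (row=5, col=8)
  Distance 1: (row=4, col=8), (row=5, col=9), (row=6, col=8)
  Distance 2: (row=3, col=8), (row=4, col=7), (row=4, col=9), (row=6, col=7), (row=6, col=9), (row=7, col=8)
  Distance 3: (row=3, col=7), (row=3, col=9), (row=4, col=10), (row=6, col=6), (row=6, col=10), (row=7, col=7), (row=7, col=9)
  Distance 4: (row=2, col=7), (row=2, col=9), (row=4, col=11), (row=5, col=6), (row=6, col=11), (row=7, col=6), (row=7, col=10), (row=8, col=7), (row=8, col=9)
  Distance 5: (row=1, col=7), (row=1, col=9), (row=2, col=6), (row=2, col=10), (row=3, col=11), (row=7, col=11), (row=8, col=10), (row=9, col=7)
  Distance 6: (row=0, col=7), (row=0, col=9), (row=1, col=6), (row=1, col=8), (row=1, col=10), (row=2, col=5), (row=2, col=11), (row=8, col=11), (row=9, col=8), (row=9, col=10)
  Distance 7: (row=0, col=8), (row=0, col=10), (row=1, col=5), (row=1, col=11), (row=2, col=4), (row=3, col=5), (row=9, col=11), (row=10, col=8), (row=10, col=10)
  Distance 8: (row=0, col=5), (row=0, col=11), (row=2, col=3), (row=3, col=4), (row=4, col=5), (row=10, col=9), (row=10, col=11)
  Distance 9: (row=0, col=4), (row=1, col=3), (row=3, col=3), (row=4, col=4)
  Distance 10: (row=0, col=3), (row=1, col=2), (row=3, col=2), (row=4, col=3), (row=5, col=4)
  Distance 11: (row=0, col=2), (row=1, col=1), (row=3, col=1), (row=4, col=2), (row=5, col=3), (row=6, col=4)
  Distance 12: (row=0, col=1), (row=1, col=0), (row=2, col=1), (row=3, col=0), (row=4, col=1), (row=5, col=2), (row=6, col=3)
  Distance 13: (row=0, col=0), (row=2, col=0), (row=4, col=0), (row=5, col=1), (row=6, col=2), (row=7, col=3)
  Distance 14: (row=5, col=0), (row=6, col=1), (row=8, col=3)
  Distance 15: (row=6, col=0), (row=7, col=1), (row=8, col=2), (row=8, col=4), (row=9, col=3)
  Distance 16: (row=7, col=0), (row=8, col=1), (row=8, col=5), (row=9, col=2), (row=9, col=4), (row=10, col=3)
  Distance 17: (row=8, col=0), (row=10, col=2), (row=10, col=4)
  Distance 18: (row=10, col=5)
  Distance 19: (row=10, col=6)
Total reachable: 107 (grid has 108 open cells total)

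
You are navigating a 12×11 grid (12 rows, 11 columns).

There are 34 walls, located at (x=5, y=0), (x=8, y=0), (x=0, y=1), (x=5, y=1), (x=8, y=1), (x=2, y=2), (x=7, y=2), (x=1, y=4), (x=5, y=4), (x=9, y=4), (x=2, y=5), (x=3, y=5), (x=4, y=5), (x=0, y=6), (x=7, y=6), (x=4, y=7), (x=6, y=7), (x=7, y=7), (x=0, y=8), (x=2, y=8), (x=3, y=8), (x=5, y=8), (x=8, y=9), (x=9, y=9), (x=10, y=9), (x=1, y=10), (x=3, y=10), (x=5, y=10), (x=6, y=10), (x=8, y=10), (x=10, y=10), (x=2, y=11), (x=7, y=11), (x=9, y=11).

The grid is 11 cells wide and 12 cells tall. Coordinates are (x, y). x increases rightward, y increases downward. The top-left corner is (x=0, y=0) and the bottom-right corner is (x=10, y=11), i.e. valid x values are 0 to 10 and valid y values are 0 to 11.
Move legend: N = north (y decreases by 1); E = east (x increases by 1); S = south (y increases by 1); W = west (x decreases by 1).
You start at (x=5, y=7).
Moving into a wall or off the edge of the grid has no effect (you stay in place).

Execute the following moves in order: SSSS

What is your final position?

Start: (x=5, y=7)
  [×4]S (south): blocked, stay at (x=5, y=7)
Final: (x=5, y=7)

Answer: Final position: (x=5, y=7)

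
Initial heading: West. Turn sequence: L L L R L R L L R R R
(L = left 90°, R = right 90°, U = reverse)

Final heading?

Answer: Final heading: South

Derivation:
Start: West
  L (left (90° counter-clockwise)) -> South
  L (left (90° counter-clockwise)) -> East
  L (left (90° counter-clockwise)) -> North
  R (right (90° clockwise)) -> East
  L (left (90° counter-clockwise)) -> North
  R (right (90° clockwise)) -> East
  L (left (90° counter-clockwise)) -> North
  L (left (90° counter-clockwise)) -> West
  R (right (90° clockwise)) -> North
  R (right (90° clockwise)) -> East
  R (right (90° clockwise)) -> South
Final: South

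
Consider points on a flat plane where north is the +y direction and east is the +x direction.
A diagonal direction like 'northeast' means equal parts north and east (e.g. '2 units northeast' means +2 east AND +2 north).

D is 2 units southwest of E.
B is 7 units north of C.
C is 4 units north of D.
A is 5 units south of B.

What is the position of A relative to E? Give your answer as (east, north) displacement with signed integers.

Place E at the origin (east=0, north=0).
  D is 2 units southwest of E: delta (east=-2, north=-2); D at (east=-2, north=-2).
  C is 4 units north of D: delta (east=+0, north=+4); C at (east=-2, north=2).
  B is 7 units north of C: delta (east=+0, north=+7); B at (east=-2, north=9).
  A is 5 units south of B: delta (east=+0, north=-5); A at (east=-2, north=4).
Therefore A relative to E: (east=-2, north=4).

Answer: A is at (east=-2, north=4) relative to E.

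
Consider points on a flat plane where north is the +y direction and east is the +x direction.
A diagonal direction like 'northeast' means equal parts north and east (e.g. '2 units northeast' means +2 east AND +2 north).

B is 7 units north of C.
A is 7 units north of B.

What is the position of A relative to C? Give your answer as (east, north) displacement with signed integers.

Place C at the origin (east=0, north=0).
  B is 7 units north of C: delta (east=+0, north=+7); B at (east=0, north=7).
  A is 7 units north of B: delta (east=+0, north=+7); A at (east=0, north=14).
Therefore A relative to C: (east=0, north=14).

Answer: A is at (east=0, north=14) relative to C.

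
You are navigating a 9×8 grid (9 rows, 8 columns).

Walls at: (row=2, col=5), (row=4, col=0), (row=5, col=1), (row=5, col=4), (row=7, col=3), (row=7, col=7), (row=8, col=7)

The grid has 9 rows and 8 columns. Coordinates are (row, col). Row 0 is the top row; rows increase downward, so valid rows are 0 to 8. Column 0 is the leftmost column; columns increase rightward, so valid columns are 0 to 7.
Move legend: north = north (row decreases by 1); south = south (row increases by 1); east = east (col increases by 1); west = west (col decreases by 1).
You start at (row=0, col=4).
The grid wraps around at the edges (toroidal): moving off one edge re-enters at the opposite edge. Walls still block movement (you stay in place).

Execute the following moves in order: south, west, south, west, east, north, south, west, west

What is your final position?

Start: (row=0, col=4)
  south (south): (row=0, col=4) -> (row=1, col=4)
  west (west): (row=1, col=4) -> (row=1, col=3)
  south (south): (row=1, col=3) -> (row=2, col=3)
  west (west): (row=2, col=3) -> (row=2, col=2)
  east (east): (row=2, col=2) -> (row=2, col=3)
  north (north): (row=2, col=3) -> (row=1, col=3)
  south (south): (row=1, col=3) -> (row=2, col=3)
  west (west): (row=2, col=3) -> (row=2, col=2)
  west (west): (row=2, col=2) -> (row=2, col=1)
Final: (row=2, col=1)

Answer: Final position: (row=2, col=1)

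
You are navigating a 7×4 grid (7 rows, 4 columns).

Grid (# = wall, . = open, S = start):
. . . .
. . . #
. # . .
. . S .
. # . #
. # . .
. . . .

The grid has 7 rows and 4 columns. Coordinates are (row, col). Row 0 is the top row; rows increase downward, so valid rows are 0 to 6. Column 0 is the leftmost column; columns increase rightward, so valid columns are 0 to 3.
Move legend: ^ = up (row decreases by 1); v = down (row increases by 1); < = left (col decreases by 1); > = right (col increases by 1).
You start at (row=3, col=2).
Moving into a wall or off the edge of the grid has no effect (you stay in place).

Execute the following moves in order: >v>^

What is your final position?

Start: (row=3, col=2)
  > (right): (row=3, col=2) -> (row=3, col=3)
  v (down): blocked, stay at (row=3, col=3)
  > (right): blocked, stay at (row=3, col=3)
  ^ (up): (row=3, col=3) -> (row=2, col=3)
Final: (row=2, col=3)

Answer: Final position: (row=2, col=3)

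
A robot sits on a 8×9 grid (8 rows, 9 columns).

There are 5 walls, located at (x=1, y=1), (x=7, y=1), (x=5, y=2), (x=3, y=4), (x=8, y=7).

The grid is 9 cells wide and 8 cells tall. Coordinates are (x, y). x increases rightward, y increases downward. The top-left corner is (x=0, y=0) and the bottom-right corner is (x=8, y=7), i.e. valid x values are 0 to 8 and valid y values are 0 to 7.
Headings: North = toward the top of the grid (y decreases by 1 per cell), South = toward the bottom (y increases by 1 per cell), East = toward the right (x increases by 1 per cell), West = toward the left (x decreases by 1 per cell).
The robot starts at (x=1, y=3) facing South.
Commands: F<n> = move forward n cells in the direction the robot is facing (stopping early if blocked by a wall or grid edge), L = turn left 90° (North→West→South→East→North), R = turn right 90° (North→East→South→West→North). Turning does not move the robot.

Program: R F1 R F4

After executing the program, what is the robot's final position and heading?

Answer: Final position: (x=0, y=0), facing North

Derivation:
Start: (x=1, y=3), facing South
  R: turn right, now facing West
  F1: move forward 1, now at (x=0, y=3)
  R: turn right, now facing North
  F4: move forward 3/4 (blocked), now at (x=0, y=0)
Final: (x=0, y=0), facing North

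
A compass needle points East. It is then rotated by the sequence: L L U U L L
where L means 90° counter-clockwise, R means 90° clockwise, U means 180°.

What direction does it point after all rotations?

Answer: Final heading: East

Derivation:
Start: East
  L (left (90° counter-clockwise)) -> North
  L (left (90° counter-clockwise)) -> West
  U (U-turn (180°)) -> East
  U (U-turn (180°)) -> West
  L (left (90° counter-clockwise)) -> South
  L (left (90° counter-clockwise)) -> East
Final: East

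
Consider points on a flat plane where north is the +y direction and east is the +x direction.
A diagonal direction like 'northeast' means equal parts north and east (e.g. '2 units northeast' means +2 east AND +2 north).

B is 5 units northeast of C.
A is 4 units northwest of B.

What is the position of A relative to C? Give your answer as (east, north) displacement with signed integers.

Place C at the origin (east=0, north=0).
  B is 5 units northeast of C: delta (east=+5, north=+5); B at (east=5, north=5).
  A is 4 units northwest of B: delta (east=-4, north=+4); A at (east=1, north=9).
Therefore A relative to C: (east=1, north=9).

Answer: A is at (east=1, north=9) relative to C.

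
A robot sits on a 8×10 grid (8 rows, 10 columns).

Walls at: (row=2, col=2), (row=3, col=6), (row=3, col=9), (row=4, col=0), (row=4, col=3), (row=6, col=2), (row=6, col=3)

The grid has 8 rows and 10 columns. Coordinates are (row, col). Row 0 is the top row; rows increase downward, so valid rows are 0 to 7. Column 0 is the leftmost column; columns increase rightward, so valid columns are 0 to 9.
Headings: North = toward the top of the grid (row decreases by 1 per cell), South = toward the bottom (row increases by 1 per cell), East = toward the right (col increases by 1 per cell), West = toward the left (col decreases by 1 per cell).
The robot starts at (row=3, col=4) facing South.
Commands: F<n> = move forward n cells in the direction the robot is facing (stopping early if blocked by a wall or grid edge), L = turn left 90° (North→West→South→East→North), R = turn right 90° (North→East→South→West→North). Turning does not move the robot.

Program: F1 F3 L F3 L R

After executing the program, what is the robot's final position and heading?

Answer: Final position: (row=7, col=7), facing East

Derivation:
Start: (row=3, col=4), facing South
  F1: move forward 1, now at (row=4, col=4)
  F3: move forward 3, now at (row=7, col=4)
  L: turn left, now facing East
  F3: move forward 3, now at (row=7, col=7)
  L: turn left, now facing North
  R: turn right, now facing East
Final: (row=7, col=7), facing East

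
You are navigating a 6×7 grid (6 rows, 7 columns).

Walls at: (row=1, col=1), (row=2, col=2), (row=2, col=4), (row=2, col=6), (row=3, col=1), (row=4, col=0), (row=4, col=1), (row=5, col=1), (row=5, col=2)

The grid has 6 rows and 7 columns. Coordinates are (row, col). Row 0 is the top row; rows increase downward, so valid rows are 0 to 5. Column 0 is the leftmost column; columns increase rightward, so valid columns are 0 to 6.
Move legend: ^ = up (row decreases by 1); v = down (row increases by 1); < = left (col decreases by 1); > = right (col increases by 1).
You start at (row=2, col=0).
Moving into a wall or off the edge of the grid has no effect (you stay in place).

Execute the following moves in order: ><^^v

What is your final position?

Start: (row=2, col=0)
  > (right): (row=2, col=0) -> (row=2, col=1)
  < (left): (row=2, col=1) -> (row=2, col=0)
  ^ (up): (row=2, col=0) -> (row=1, col=0)
  ^ (up): (row=1, col=0) -> (row=0, col=0)
  v (down): (row=0, col=0) -> (row=1, col=0)
Final: (row=1, col=0)

Answer: Final position: (row=1, col=0)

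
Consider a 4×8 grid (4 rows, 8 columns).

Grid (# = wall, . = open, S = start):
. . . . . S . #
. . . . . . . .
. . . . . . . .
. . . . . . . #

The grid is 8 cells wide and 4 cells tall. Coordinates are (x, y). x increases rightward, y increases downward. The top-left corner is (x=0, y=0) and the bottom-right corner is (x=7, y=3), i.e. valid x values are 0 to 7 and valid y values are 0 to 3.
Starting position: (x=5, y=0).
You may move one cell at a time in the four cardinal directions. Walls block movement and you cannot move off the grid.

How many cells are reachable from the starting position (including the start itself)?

Answer: Reachable cells: 30

Derivation:
BFS flood-fill from (x=5, y=0):
  Distance 0: (x=5, y=0)
  Distance 1: (x=4, y=0), (x=6, y=0), (x=5, y=1)
  Distance 2: (x=3, y=0), (x=4, y=1), (x=6, y=1), (x=5, y=2)
  Distance 3: (x=2, y=0), (x=3, y=1), (x=7, y=1), (x=4, y=2), (x=6, y=2), (x=5, y=3)
  Distance 4: (x=1, y=0), (x=2, y=1), (x=3, y=2), (x=7, y=2), (x=4, y=3), (x=6, y=3)
  Distance 5: (x=0, y=0), (x=1, y=1), (x=2, y=2), (x=3, y=3)
  Distance 6: (x=0, y=1), (x=1, y=2), (x=2, y=3)
  Distance 7: (x=0, y=2), (x=1, y=3)
  Distance 8: (x=0, y=3)
Total reachable: 30 (grid has 30 open cells total)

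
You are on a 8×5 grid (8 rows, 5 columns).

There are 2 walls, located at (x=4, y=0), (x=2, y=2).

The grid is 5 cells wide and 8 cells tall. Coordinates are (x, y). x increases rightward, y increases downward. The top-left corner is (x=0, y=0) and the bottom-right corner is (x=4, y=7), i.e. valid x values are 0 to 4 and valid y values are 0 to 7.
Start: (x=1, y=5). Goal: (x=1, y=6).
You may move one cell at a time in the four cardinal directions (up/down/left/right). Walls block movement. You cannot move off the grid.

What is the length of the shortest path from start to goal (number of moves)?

BFS from (x=1, y=5) until reaching (x=1, y=6):
  Distance 0: (x=1, y=5)
  Distance 1: (x=1, y=4), (x=0, y=5), (x=2, y=5), (x=1, y=6)  <- goal reached here
One shortest path (1 moves): (x=1, y=5) -> (x=1, y=6)

Answer: Shortest path length: 1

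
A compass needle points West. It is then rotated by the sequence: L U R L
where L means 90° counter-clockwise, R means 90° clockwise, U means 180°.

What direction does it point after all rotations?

Answer: Final heading: North

Derivation:
Start: West
  L (left (90° counter-clockwise)) -> South
  U (U-turn (180°)) -> North
  R (right (90° clockwise)) -> East
  L (left (90° counter-clockwise)) -> North
Final: North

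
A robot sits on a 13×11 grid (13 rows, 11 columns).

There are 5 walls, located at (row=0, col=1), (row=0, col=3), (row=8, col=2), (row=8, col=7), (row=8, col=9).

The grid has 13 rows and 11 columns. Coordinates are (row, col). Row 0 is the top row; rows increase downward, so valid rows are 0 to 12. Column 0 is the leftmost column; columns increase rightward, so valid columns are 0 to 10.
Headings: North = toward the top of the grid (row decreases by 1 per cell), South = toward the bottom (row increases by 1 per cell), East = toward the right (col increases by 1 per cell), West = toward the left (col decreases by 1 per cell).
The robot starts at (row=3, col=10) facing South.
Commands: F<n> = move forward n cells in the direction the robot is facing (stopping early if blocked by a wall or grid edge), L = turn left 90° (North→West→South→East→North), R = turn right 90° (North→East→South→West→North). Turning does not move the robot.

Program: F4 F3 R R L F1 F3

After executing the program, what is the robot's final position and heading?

Start: (row=3, col=10), facing South
  F4: move forward 4, now at (row=7, col=10)
  F3: move forward 3, now at (row=10, col=10)
  R: turn right, now facing West
  R: turn right, now facing North
  L: turn left, now facing West
  F1: move forward 1, now at (row=10, col=9)
  F3: move forward 3, now at (row=10, col=6)
Final: (row=10, col=6), facing West

Answer: Final position: (row=10, col=6), facing West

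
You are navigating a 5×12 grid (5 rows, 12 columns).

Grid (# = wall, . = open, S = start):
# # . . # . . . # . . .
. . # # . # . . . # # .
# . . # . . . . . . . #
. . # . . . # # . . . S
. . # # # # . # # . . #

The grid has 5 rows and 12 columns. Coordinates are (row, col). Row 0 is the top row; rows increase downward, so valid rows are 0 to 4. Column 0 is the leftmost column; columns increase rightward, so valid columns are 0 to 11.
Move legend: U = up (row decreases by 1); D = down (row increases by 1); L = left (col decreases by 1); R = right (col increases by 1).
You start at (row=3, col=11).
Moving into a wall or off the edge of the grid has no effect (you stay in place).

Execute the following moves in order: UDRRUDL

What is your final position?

Answer: Final position: (row=3, col=10)

Derivation:
Start: (row=3, col=11)
  U (up): blocked, stay at (row=3, col=11)
  D (down): blocked, stay at (row=3, col=11)
  R (right): blocked, stay at (row=3, col=11)
  R (right): blocked, stay at (row=3, col=11)
  U (up): blocked, stay at (row=3, col=11)
  D (down): blocked, stay at (row=3, col=11)
  L (left): (row=3, col=11) -> (row=3, col=10)
Final: (row=3, col=10)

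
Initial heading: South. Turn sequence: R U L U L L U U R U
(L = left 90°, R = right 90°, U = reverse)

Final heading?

Answer: Final heading: West

Derivation:
Start: South
  R (right (90° clockwise)) -> West
  U (U-turn (180°)) -> East
  L (left (90° counter-clockwise)) -> North
  U (U-turn (180°)) -> South
  L (left (90° counter-clockwise)) -> East
  L (left (90° counter-clockwise)) -> North
  U (U-turn (180°)) -> South
  U (U-turn (180°)) -> North
  R (right (90° clockwise)) -> East
  U (U-turn (180°)) -> West
Final: West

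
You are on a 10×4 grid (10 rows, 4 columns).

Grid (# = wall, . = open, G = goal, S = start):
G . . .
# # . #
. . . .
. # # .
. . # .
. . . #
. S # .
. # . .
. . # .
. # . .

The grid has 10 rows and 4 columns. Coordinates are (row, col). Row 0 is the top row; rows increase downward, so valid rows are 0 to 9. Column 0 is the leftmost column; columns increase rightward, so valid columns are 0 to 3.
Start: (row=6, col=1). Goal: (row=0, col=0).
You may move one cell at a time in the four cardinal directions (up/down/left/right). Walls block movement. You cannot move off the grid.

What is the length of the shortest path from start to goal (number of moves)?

Answer: Shortest path length: 11

Derivation:
BFS from (row=6, col=1) until reaching (row=0, col=0):
  Distance 0: (row=6, col=1)
  Distance 1: (row=5, col=1), (row=6, col=0)
  Distance 2: (row=4, col=1), (row=5, col=0), (row=5, col=2), (row=7, col=0)
  Distance 3: (row=4, col=0), (row=8, col=0)
  Distance 4: (row=3, col=0), (row=8, col=1), (row=9, col=0)
  Distance 5: (row=2, col=0)
  Distance 6: (row=2, col=1)
  Distance 7: (row=2, col=2)
  Distance 8: (row=1, col=2), (row=2, col=3)
  Distance 9: (row=0, col=2), (row=3, col=3)
  Distance 10: (row=0, col=1), (row=0, col=3), (row=4, col=3)
  Distance 11: (row=0, col=0)  <- goal reached here
One shortest path (11 moves): (row=6, col=1) -> (row=6, col=0) -> (row=5, col=0) -> (row=4, col=0) -> (row=3, col=0) -> (row=2, col=0) -> (row=2, col=1) -> (row=2, col=2) -> (row=1, col=2) -> (row=0, col=2) -> (row=0, col=1) -> (row=0, col=0)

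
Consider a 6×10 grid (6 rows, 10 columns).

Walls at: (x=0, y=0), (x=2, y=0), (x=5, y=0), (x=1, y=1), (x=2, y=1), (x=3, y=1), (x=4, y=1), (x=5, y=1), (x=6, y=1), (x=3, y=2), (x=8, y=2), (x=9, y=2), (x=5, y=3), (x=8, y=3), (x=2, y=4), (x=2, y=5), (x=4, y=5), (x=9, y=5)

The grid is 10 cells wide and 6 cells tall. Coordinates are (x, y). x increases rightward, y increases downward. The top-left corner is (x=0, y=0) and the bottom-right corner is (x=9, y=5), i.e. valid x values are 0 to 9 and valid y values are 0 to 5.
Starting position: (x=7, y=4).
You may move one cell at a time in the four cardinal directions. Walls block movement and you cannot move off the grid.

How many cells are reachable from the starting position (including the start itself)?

BFS flood-fill from (x=7, y=4):
  Distance 0: (x=7, y=4)
  Distance 1: (x=7, y=3), (x=6, y=4), (x=8, y=4), (x=7, y=5)
  Distance 2: (x=7, y=2), (x=6, y=3), (x=5, y=4), (x=9, y=4), (x=6, y=5), (x=8, y=5)
  Distance 3: (x=7, y=1), (x=6, y=2), (x=9, y=3), (x=4, y=4), (x=5, y=5)
  Distance 4: (x=7, y=0), (x=8, y=1), (x=5, y=2), (x=4, y=3), (x=3, y=4)
  Distance 5: (x=6, y=0), (x=8, y=0), (x=9, y=1), (x=4, y=2), (x=3, y=3), (x=3, y=5)
  Distance 6: (x=9, y=0), (x=2, y=3)
  Distance 7: (x=2, y=2), (x=1, y=3)
  Distance 8: (x=1, y=2), (x=0, y=3), (x=1, y=4)
  Distance 9: (x=0, y=2), (x=0, y=4), (x=1, y=5)
  Distance 10: (x=0, y=1), (x=0, y=5)
Total reachable: 39 (grid has 42 open cells total)

Answer: Reachable cells: 39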